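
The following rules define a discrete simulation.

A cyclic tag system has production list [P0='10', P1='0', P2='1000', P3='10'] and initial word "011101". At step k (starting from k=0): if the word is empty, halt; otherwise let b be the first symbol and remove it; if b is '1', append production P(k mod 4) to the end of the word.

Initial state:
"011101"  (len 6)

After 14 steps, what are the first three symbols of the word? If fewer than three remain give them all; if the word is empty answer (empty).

0) "011101"  (len 6)
1) "11101"  (len 5)
2) "11010"  (len 5)
3) "10101000"  (len 8)
4) "010100010"  (len 9)
5) "10100010"  (len 8)
6) "01000100"  (len 8)
7) "1000100"  (len 7)
8) "00010010"  (len 8)
9) "0010010"  (len 7)
10) "010010"  (len 6)
11) "10010"  (len 5)
12) "001010"  (len 6)
13) "01010"  (len 5)
14) "1010"  (len 4)

101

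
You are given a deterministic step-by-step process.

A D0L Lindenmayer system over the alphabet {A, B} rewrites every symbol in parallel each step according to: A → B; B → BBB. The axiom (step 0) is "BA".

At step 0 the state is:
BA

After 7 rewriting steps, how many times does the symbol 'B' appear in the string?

2916

k=0  BA
k=1  BBBB
k=2  BBBBBBBBBBBB
k=3  BBBBBBBBBBBBBBBBBBBBBBBBBBBBBBBBBBBB
k=4  BBBBBBBBBBBBBBBBBBBBBBBBBBBBBBBBBBBBBBBBBBBBBBBBBBBBBBBBBBBBBBBBBBBBBBBBBBBBBBBBBBBBBBBBBBBBBBBBBBBBBBBBBBBB
k=5  BBBBBBBBBBBBBBBBBBBBBBBBBBBBBBBBBBBBBBBBBBBBBBBBBBBBBBBBBB…BBBBBBBBBBBBBBBBBBBBBBBBBBBBBBBBBBBBBBBBBBBBBBBBBBBBBBBBBB  (len 324)
k=6  BBBBBBBBBBBBBBBBBBBBBBBBBBBBBBBBBBBBBBBBBBBBBBBBBBBBBBBBBB…BBBBBBBBBBBBBBBBBBBBBBBBBBBBBBBBBBBBBBBBBBBBBBBBBBBBBBBBBB  (len 972)
k=7  BBBBBBBBBBBBBBBBBBBBBBBBBBBBBBBBBBBBBBBBBBBBBBBBBBBBBBBBBB…BBBBBBBBBBBBBBBBBBBBBBBBBBBBBBBBBBBBBBBBBBBBBBBBBBBBBBBBBB  (len 2916)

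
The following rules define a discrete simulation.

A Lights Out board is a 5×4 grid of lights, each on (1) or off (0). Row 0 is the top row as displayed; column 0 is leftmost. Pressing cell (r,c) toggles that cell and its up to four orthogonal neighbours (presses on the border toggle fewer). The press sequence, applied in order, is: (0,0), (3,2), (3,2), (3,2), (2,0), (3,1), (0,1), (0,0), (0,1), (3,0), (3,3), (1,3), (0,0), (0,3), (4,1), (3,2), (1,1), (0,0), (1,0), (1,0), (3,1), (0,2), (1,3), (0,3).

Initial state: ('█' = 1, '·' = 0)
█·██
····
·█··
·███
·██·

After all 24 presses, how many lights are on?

6

[0] █·██
····
·█··
·███
·██·
[1] ·███
█···
·█··
·███
·██·
[2] ·███
█···
·██·
····
·█··
[3] ·███
█···
·█··
·███
·██·
[4] ·███
█···
·██·
····
·█··
[5] ·███
····
█·█·
█···
·█··
[6] ·███
····
███·
·██·
····
[7] █··█
·█··
███·
·██·
····
[8] ·█·█
██··
███·
·██·
····
[9] █·██
█···
███·
·██·
····
[10] █·██
█···
·██·
█·█·
█···
[11] █·██
█···
·███
█··█
█··█
[12] █·█·
█·██
·██·
█··█
█··█
[13] ·██·
··██
·██·
█··█
█··█
[14] ·█·█
··█·
·██·
█··█
█··█
[15] ·█·█
··█·
·██·
██·█
·███
[16] ·█·█
··█·
·█··
█·█·
·█·█
[17] ···█
██··
····
█·█·
·█·█
[18] ██·█
·█··
····
█·█·
·█·█
[19] ·█·█
█···
█···
█·█·
·█·█
[20] ██·█
·█··
····
█·█·
·█·█
[21] ██·█
·█··
·█··
·█··
···█
[22] █·█·
·██·
·█··
·█··
···█
[23] █·██
·█·█
·█·█
·█··
···█
[24] █···
·█··
·█·█
·█··
···█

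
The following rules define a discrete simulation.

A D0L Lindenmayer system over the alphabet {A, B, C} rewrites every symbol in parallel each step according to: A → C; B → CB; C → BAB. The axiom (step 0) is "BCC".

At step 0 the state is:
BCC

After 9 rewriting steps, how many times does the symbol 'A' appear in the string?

546

[0] BCC
[1] CBBABBAB
[2] BABCBCBCCBCBCCB
[3] CBCCBBABCBBABCBBABBABCBBABCBBABBABCB
[4] BABCBBABBABCBCBCCBBABCBCBCCBBABCBCBCCBCBCCBBABCBCBCCBBABCBCBCCBCBCCBBABCB
[5] CBCCBBABCBCBCCBCBCCBBABCBBABCBBABBABCBCBCCBBABCBBABCBBABBA…ABCBBABBABCBCBCCBBABCBBABCBBABBABCBBABCBBABBABCBCBCCBBABCB  (len 166)
[6] BABCBBABBABCBCBCCBBABCBBABCBBABBABCBBABCBBABBABCBCBCCBBABC…CBCCBBABCBCBCCBBABCBCBCCBCBCCBBABCBBABCBBABBABCBCBCCBBABCB  (len 349)
[7] CBCCBBABCBCBCCBCBCCBBABCBBABCBBABBABCBCBCCBBABCBCBCCBBABCB…CBCCBBABCBCBCCBBABCBCBCCBCBCCBBABCBBABCBBABBABCBCBCCBBABCB  (len 774)
[8] BABCBBABBABCBCBCCBBABCBBABCBBABBABCBBABCBBABBABCBCBCCBBABC…CBCCBBABCBCBCCBBABCBCBCCBCBCCBBABCBBABCBBABBABCBCBCCBBABCB  (len 1655)
[9] CBCCBBABCBCBCCBCBCCBBABCBBABCBBABBABCBCBCCBBABCBCBCCBBABCB…CBCCBBABCBCBCCBBABCBCBCCBCBCCBBABCBBABCBBABBABCBCBCCBBABCB  (len 3628)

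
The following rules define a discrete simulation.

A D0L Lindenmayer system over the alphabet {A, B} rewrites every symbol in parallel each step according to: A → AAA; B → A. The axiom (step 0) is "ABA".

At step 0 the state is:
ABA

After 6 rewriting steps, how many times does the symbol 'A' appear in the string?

[0] ABA
[1] AAAAAAA
[2] AAAAAAAAAAAAAAAAAAAAA
[3] AAAAAAAAAAAAAAAAAAAAAAAAAAAAAAAAAAAAAAAAAAAAAAAAAAAAAAAAAAAAAAA
[4] AAAAAAAAAAAAAAAAAAAAAAAAAAAAAAAAAAAAAAAAAAAAAAAAAAAAAAAAAA…AAAAAAAAAAAAAAAAAAAAAAAAAAAAAAAAAAAAAAAAAAAAAAAAAAAAAAAAAA  (len 189)
[5] AAAAAAAAAAAAAAAAAAAAAAAAAAAAAAAAAAAAAAAAAAAAAAAAAAAAAAAAAA…AAAAAAAAAAAAAAAAAAAAAAAAAAAAAAAAAAAAAAAAAAAAAAAAAAAAAAAAAA  (len 567)
[6] AAAAAAAAAAAAAAAAAAAAAAAAAAAAAAAAAAAAAAAAAAAAAAAAAAAAAAAAAA…AAAAAAAAAAAAAAAAAAAAAAAAAAAAAAAAAAAAAAAAAAAAAAAAAAAAAAAAAA  (len 1701)

1701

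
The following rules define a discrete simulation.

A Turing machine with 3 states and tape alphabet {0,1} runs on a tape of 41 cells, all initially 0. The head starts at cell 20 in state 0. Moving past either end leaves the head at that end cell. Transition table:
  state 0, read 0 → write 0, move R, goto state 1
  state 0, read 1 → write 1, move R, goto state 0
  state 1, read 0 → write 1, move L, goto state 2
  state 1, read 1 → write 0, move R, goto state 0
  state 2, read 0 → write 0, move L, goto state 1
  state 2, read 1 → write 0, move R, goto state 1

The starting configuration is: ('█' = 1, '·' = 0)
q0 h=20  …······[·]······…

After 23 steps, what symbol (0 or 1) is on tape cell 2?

k=0  q0 h=20  …······[·]······…
k=1  q1 h=21  …······[·]······…
k=2  q2 h=20  …······[·]█·····…
k=3  q1 h=19  …······[·]·█····…
k=4  q2 h=18  …······[·]█·█···…
k=5  q1 h=17  …······[·]·█·█··…
k=6  q2 h=16  …······[·]█·█·█·…
k=7  q1 h=15  …······[·]·█·█·█…
k=8  q2 h=14  …······[·]█·█·█·…
k=9  q1 h=13  …······[·]·█·█·█…
k=10  q2 h=12  …······[·]█·█·█·…
k=11  q1 h=11  …······[·]·█·█·█…
k=12  q2 h=10  …······[·]█·█·█·…
k=13  q1 h= 9  …······[·]·█·█·█…
k=14  q2 h= 8  …······[·]█·█·█·…
k=15  q1 h= 7  …······[·]·█·█·█…
k=16  q2 h= 6  |······[·]█·█·█·…
k=17  q1 h= 5  |·····[·]·█·█·█…
k=18  q2 h= 4  |····[·]█·█·█·…
k=19  q1 h= 3  |···[·]·█·█·█…
k=20  q2 h= 2  |··[·]█·█·█·…
k=21  q1 h= 1  |·[·]·█·█·█…
k=22  q2 h= 0  |[·]█·█·█·…
k=23  q1 h= 0  |[·]█·█·█·…

0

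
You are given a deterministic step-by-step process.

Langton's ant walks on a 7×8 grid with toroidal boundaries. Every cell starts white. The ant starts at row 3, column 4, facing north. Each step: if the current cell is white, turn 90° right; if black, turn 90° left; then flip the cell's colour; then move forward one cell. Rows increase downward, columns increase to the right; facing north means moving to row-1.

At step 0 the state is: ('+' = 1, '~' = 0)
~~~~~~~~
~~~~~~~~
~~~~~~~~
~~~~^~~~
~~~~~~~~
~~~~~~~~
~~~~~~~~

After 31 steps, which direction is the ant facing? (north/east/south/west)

west

k=0  ~~~~~~~~
~~~~~~~~
~~~~~~~~
~~~~^~~~
~~~~~~~~
~~~~~~~~
~~~~~~~~
k=1  ~~~~~~~~
~~~~~~~~
~~~~~~~~
~~~~+>~~
~~~~~~~~
~~~~~~~~
~~~~~~~~
k=2  ~~~~~~~~
~~~~~~~~
~~~~~~~~
~~~~++~~
~~~~~v~~
~~~~~~~~
~~~~~~~~
k=3  ~~~~~~~~
~~~~~~~~
~~~~~~~~
~~~~++~~
~~~~<+~~
~~~~~~~~
~~~~~~~~
k=4  ~~~~~~~~
~~~~~~~~
~~~~~~~~
~~~~^+~~
~~~~++~~
~~~~~~~~
~~~~~~~~
k=5  ~~~~~~~~
~~~~~~~~
~~~~~~~~
~~~<~+~~
~~~~++~~
~~~~~~~~
~~~~~~~~
k=6  ~~~~~~~~
~~~~~~~~
~~~^~~~~
~~~+~+~~
~~~~++~~
~~~~~~~~
~~~~~~~~
k=7  ~~~~~~~~
~~~~~~~~
~~~+>~~~
~~~+~+~~
~~~~++~~
~~~~~~~~
~~~~~~~~
k=8  ~~~~~~~~
~~~~~~~~
~~~++~~~
~~~+v+~~
~~~~++~~
~~~~~~~~
~~~~~~~~
k=9  ~~~~~~~~
~~~~~~~~
~~~++~~~
~~~<++~~
~~~~++~~
~~~~~~~~
~~~~~~~~
k=10  ~~~~~~~~
~~~~~~~~
~~~++~~~
~~~~++~~
~~~v++~~
~~~~~~~~
~~~~~~~~
k=11  ~~~~~~~~
~~~~~~~~
~~~++~~~
~~~~++~~
~~<+++~~
~~~~~~~~
~~~~~~~~
k=12  ~~~~~~~~
~~~~~~~~
~~~++~~~
~~^~++~~
~~++++~~
~~~~~~~~
~~~~~~~~
k=13  ~~~~~~~~
~~~~~~~~
~~~++~~~
~~+>++~~
~~++++~~
~~~~~~~~
~~~~~~~~
k=14  ~~~~~~~~
~~~~~~~~
~~~++~~~
~~++++~~
~~+v++~~
~~~~~~~~
~~~~~~~~
k=15  ~~~~~~~~
~~~~~~~~
~~~++~~~
~~++++~~
~~+~>+~~
~~~~~~~~
~~~~~~~~
k=16  ~~~~~~~~
~~~~~~~~
~~~++~~~
~~++^+~~
~~+~~+~~
~~~~~~~~
~~~~~~~~
k=17  ~~~~~~~~
~~~~~~~~
~~~++~~~
~~+<~+~~
~~+~~+~~
~~~~~~~~
~~~~~~~~
k=18  ~~~~~~~~
~~~~~~~~
~~~++~~~
~~+~~+~~
~~+v~+~~
~~~~~~~~
~~~~~~~~
k=19  ~~~~~~~~
~~~~~~~~
~~~++~~~
~~+~~+~~
~~<+~+~~
~~~~~~~~
~~~~~~~~
k=20  ~~~~~~~~
~~~~~~~~
~~~++~~~
~~+~~+~~
~~~+~+~~
~~v~~~~~
~~~~~~~~
k=21  ~~~~~~~~
~~~~~~~~
~~~++~~~
~~+~~+~~
~~~+~+~~
~<+~~~~~
~~~~~~~~
k=22  ~~~~~~~~
~~~~~~~~
~~~++~~~
~~+~~+~~
~^~+~+~~
~++~~~~~
~~~~~~~~
k=23  ~~~~~~~~
~~~~~~~~
~~~++~~~
~~+~~+~~
~+>+~+~~
~++~~~~~
~~~~~~~~
k=24  ~~~~~~~~
~~~~~~~~
~~~++~~~
~~+~~+~~
~+++~+~~
~+v~~~~~
~~~~~~~~
k=25  ~~~~~~~~
~~~~~~~~
~~~++~~~
~~+~~+~~
~+++~+~~
~+~>~~~~
~~~~~~~~
k=26  ~~~~~~~~
~~~~~~~~
~~~++~~~
~~+~~+~~
~+++~+~~
~+~+~~~~
~~~v~~~~
k=27  ~~~~~~~~
~~~~~~~~
~~~++~~~
~~+~~+~~
~+++~+~~
~+~+~~~~
~~<+~~~~
k=28  ~~~~~~~~
~~~~~~~~
~~~++~~~
~~+~~+~~
~+++~+~~
~+^+~~~~
~~++~~~~
k=29  ~~~~~~~~
~~~~~~~~
~~~++~~~
~~+~~+~~
~+++~+~~
~++>~~~~
~~++~~~~
k=30  ~~~~~~~~
~~~~~~~~
~~~++~~~
~~+~~+~~
~++^~+~~
~++~~~~~
~~++~~~~
k=31  ~~~~~~~~
~~~~~~~~
~~~++~~~
~~+~~+~~
~+<~~+~~
~++~~~~~
~~++~~~~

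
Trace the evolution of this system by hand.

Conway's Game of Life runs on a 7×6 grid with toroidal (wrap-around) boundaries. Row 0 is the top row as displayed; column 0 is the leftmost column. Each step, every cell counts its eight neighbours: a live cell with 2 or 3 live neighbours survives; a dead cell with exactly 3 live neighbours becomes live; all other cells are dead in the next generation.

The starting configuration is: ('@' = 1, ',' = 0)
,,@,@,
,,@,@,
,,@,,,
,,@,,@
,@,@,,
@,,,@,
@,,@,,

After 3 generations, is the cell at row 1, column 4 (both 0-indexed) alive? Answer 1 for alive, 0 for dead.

0

0) ,,@,@,
,,@,@,
,,@,,,
,,@,,@
,@,@,,
@,,,@,
@,,@,,
1) ,@@,@@
,@@,,,
,@@,,,
,@@@,,
@@@@@@
@@@@@@
,@,@@,
2) ,,,,@@
,,,,,,
@,,,,,
,,,,,@
,,,,,,
,,,,,,
,,,,,,
3) ,,,,,,
,,,,,@
,,,,,,
,,,,,,
,,,,,,
,,,,,,
,,,,,,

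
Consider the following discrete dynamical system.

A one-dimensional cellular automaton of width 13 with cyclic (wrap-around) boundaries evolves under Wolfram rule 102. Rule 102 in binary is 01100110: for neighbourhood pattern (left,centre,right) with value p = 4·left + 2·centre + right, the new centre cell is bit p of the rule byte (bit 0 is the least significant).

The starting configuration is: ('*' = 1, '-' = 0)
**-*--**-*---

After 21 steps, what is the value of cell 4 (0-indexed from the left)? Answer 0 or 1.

[0] **-*--**-*---
[1] -***-*-***--*
[2] *--****--*-**
[3] *-*---*-***--
[4] ***--***--*-*
[5] --*-*--*-***-
[6] -****-***--*-
[7] *---**--*-**-
[8] *--*-*-***-**
[9] *-*****--**--
[10] **----*-*-*-*
[11] -*---*******-
[12] **--*------*-
[13] -*-**-----***
[14] ***-*----*--*
[15] --***---**-*-
[16] -*--*--*-***-
[17] **-**-***--*-
[18] -**-**--*-***
[19] *-**-*-***--*
[20] **-****--*-*-
[21] -**---*-*****

0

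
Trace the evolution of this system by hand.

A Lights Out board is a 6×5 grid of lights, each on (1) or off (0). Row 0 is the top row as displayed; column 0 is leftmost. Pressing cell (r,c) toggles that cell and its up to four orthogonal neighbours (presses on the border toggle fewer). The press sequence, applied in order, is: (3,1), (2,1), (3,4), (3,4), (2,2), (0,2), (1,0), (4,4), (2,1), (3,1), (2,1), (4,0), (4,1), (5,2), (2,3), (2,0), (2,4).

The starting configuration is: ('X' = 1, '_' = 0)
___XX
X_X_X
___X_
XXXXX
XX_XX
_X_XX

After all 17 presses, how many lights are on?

0) ___XX
X_X_X
___X_
XXXXX
XX_XX
_X_XX
1) ___XX
X_X_X
_X_X_
___XX
X__XX
_X_XX
2) ___XX
XXX_X
X_XX_
_X_XX
X__XX
_X_XX
3) ___XX
XXX_X
X_XXX
_X___
X__X_
_X_XX
4) ___XX
XXX_X
X_XX_
_X_XX
X__XX
_X_XX
5) ___XX
XX__X
XX___
_XXXX
X__XX
_X_XX
6) _XX_X
XXX_X
XX___
_XXXX
X__XX
_X_XX
7) XXX_X
__X_X
_X___
_XXXX
X__XX
_X_XX
8) XXX_X
__X_X
_X___
_XXX_
X____
_X_X_
9) XXX_X
_XX_X
X_X__
__XX_
X____
_X_X_
10) XXX_X
_XX_X
XXX__
XX_X_
XX___
_X_X_
11) XXX_X
__X_X
_____
X__X_
XX___
_X_X_
12) XXX_X
__X_X
_____
___X_
_____
XX_X_
13) XXX_X
__X_X
_____
_X_X_
XXX__
X__X_
14) XXX_X
__X_X
_____
_X_X_
XX___
XXX__
15) XXX_X
__XXX
__XXX
_X___
XX___
XXX__
16) XXX_X
X_XXX
XXXXX
XX___
XX___
XXX__
17) XXX_X
X_XX_
XXX__
XX__X
XX___
XXX__

18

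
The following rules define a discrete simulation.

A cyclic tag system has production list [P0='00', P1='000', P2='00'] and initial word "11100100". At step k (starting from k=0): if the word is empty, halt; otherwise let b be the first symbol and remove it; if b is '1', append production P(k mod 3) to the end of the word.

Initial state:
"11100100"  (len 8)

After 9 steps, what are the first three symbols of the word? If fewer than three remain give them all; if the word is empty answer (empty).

t=0: "11100100"  (len 8)
t=1: "110010000"  (len 9)
t=2: "10010000000"  (len 11)
t=3: "001000000000"  (len 12)
t=4: "01000000000"  (len 11)
t=5: "1000000000"  (len 10)
t=6: "00000000000"  (len 11)
t=7: "0000000000"  (len 10)
t=8: "000000000"  (len 9)
t=9: "00000000"  (len 8)

000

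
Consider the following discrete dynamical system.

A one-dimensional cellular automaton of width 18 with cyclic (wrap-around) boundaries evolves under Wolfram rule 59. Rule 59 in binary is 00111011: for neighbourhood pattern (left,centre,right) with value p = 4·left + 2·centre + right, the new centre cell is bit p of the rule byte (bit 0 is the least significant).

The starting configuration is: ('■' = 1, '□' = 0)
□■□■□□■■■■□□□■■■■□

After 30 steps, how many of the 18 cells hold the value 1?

11

gen 0: □■□■□□■■■■□□□■■■■□
gen 1: ■□■□■■■□□□■■■■□□□■
gen 2: □■□■■□□■■■■□□□■■■■
gen 3: ■□■■□■■■□□□■■■■□□□
gen 4: □■■□■■□□■■■■□□□■■■
gen 5: ■■□■■□■■■□□□■■■■□□
gen 6: ■□■■□■■□□■■■■□□□■■
gen 7: □■■□■■□■■■□□□■■■■□
gen 8: ■■□■■□■■□□■■■■□□□■
gen 9: □□■■□■■□■■■□□□■■■■
gen 10: ■■■□■■□■■□□■■■■□□□
gen 11: ■□□■■□■■□■■■□□□■■■
gen 12: □■■■□■■□■■□□■■■■□□
gen 13: ■■□□■■□■■□■■■□□□■■
gen 14: □□■■■□■■□■■□□■■■■□
gen 15: ■■■□□■■□■■□■■■□□□■
gen 16: □□□■■■□■■□■■□□■■■■
gen 17: ■■■■□□■■□■■□■■■□□□
gen 18: ■□□□■■■□■■□■■□□■■■
gen 19: □■■■■□□■■□■■□■■■□□
gen 20: ■■□□□■■■□■■□■■□□■■
gen 21: □□■■■■□□■■□■■□■■■□
gen 22: ■■■□□□■■■□■■□■■□□■
gen 23: □□□■■■■□□■■□■■□■■■
gen 24: ■■■■□□□■■■□■■□■■□□
gen 25: ■□□□■■■■□□■■□■■□■■
gen 26: □■■■■□□□■■■□■■□■■□
gen 27: ■■□□□■■■■□□■■□■■□■
gen 28: □□■■■■□□□■■■□■■□■■
gen 29: ■■■□□□■■■■□□■■□■■□
gen 30: ■□□■■■■□□□■■■□■■□■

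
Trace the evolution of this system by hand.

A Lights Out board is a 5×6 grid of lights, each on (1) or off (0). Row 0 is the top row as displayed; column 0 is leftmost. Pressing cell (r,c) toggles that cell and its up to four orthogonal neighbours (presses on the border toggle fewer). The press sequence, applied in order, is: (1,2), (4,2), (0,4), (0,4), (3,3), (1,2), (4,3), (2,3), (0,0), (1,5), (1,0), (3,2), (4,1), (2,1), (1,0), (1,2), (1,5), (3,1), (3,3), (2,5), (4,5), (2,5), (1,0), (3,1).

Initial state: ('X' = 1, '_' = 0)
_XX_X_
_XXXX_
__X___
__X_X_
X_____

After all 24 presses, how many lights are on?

13

k=0  _XX_X_
_XXXX_
__X___
__X_X_
X_____
k=1  _X__X_
____X_
______
__X_X_
X_____
k=2  _X__X_
____X_
______
____X_
XXXX__
k=3  _X_X_X
______
______
____X_
XXXX__
k=4  _X__X_
____X_
______
____X_
XXXX__
k=5  _X__X_
____X_
___X__
__XX__
XXX___
k=6  _XX_X_
_XXXX_
__XX__
__XX__
XXX___
k=7  _XX_X_
_XXXX_
__XX__
__X___
XX_XX_
k=8  _XX_X_
_XX_X_
____X_
__XX__
XX_XX_
k=9  X_X_X_
XXX_X_
____X_
__XX__
XX_XX_
k=10  X_X_XX
XXX__X
____XX
__XX__
XX_XX_
k=11  __X_XX
__X__X
X___XX
__XX__
XX_XX_
k=12  __X_XX
__X__X
X_X_XX
_X____
XXXXX_
k=13  __X_XX
__X__X
X_X_XX
______
___XX_
k=14  __X_XX
_XX__X
_X__XX
_X____
___XX_
k=15  X_X_XX
X_X__X
XX__XX
_X____
___XX_
k=16  X___XX
XX_X_X
XXX_XX
_X____
___XX_
k=17  X___X_
XX_XX_
XXX_X_
_X____
___XX_
k=18  X___X_
XX_XX_
X_X_X_
X_X___
_X_XX_
k=19  X___X_
XX_XX_
X_XXX_
X__XX_
_X__X_
k=20  X___X_
XX_XXX
X_XX_X
X__XXX
_X__X_
k=21  X___X_
XX_XXX
X_XX_X
X__XX_
_X___X
k=22  X___X_
XX_XX_
X_XXX_
X__XXX
_X___X
k=23  ____X_
___XX_
__XXX_
X__XXX
_X___X
k=24  ____X_
___XX_
_XXXX_
_XXXXX
_____X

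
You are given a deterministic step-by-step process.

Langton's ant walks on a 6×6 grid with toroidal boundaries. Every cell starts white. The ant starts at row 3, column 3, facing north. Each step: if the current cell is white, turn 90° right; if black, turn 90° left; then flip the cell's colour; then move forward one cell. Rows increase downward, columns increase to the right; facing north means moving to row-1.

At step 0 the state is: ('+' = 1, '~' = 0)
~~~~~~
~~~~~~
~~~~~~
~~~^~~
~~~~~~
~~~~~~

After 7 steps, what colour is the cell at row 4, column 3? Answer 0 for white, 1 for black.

1

k=0  ~~~~~~
~~~~~~
~~~~~~
~~~^~~
~~~~~~
~~~~~~
k=1  ~~~~~~
~~~~~~
~~~~~~
~~~+>~
~~~~~~
~~~~~~
k=2  ~~~~~~
~~~~~~
~~~~~~
~~~++~
~~~~v~
~~~~~~
k=3  ~~~~~~
~~~~~~
~~~~~~
~~~++~
~~~<+~
~~~~~~
k=4  ~~~~~~
~~~~~~
~~~~~~
~~~^+~
~~~++~
~~~~~~
k=5  ~~~~~~
~~~~~~
~~~~~~
~~<~+~
~~~++~
~~~~~~
k=6  ~~~~~~
~~~~~~
~~^~~~
~~+~+~
~~~++~
~~~~~~
k=7  ~~~~~~
~~~~~~
~~+>~~
~~+~+~
~~~++~
~~~~~~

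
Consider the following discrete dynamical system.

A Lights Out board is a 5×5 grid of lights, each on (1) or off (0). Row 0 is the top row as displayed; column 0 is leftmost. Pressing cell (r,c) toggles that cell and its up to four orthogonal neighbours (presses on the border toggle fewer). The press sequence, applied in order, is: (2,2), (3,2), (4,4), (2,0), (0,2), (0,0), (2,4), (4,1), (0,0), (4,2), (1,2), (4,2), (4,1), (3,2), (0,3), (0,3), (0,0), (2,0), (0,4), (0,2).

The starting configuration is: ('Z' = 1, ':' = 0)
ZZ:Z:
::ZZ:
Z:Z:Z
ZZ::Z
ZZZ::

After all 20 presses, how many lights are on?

17

[0] ZZ:Z:
::ZZ:
Z:Z:Z
ZZ::Z
ZZZ::
[1] ZZ:Z:
:::Z:
ZZ:ZZ
ZZZ:Z
ZZZ::
[2] ZZ:Z:
:::Z:
ZZZZZ
Z::ZZ
ZZ:::
[3] ZZ:Z:
:::Z:
ZZZZZ
Z::Z:
ZZ:ZZ
[4] ZZ:Z:
Z::Z:
::ZZZ
:::Z:
ZZ:ZZ
[5] Z:Z::
Z:ZZ:
::ZZZ
:::Z:
ZZ:ZZ
[6] :ZZ::
::ZZ:
::ZZZ
:::Z:
ZZ:ZZ
[7] :ZZ::
::ZZZ
::Z::
:::ZZ
ZZ:ZZ
[8] :ZZ::
::ZZZ
::Z::
:Z:ZZ
::ZZZ
[9] Z:Z::
Z:ZZZ
::Z::
:Z:ZZ
::ZZZ
[10] Z:Z::
Z:ZZZ
::Z::
:ZZZZ
:Z::Z
[11] Z::::
ZZ::Z
:::::
:ZZZZ
:Z::Z
[12] Z::::
ZZ::Z
:::::
:Z:ZZ
::ZZZ
[13] Z::::
ZZ::Z
:::::
:::ZZ
ZZ:ZZ
[14] Z::::
ZZ::Z
::Z::
:ZZ:Z
ZZZZZ
[15] Z:ZZZ
ZZ:ZZ
::Z::
:ZZ:Z
ZZZZZ
[16] Z::::
ZZ::Z
::Z::
:ZZ:Z
ZZZZZ
[17] :Z:::
:Z::Z
::Z::
:ZZ:Z
ZZZZZ
[18] :Z:::
ZZ::Z
ZZZ::
ZZZ:Z
ZZZZZ
[19] :Z:ZZ
ZZ:::
ZZZ::
ZZZ:Z
ZZZZZ
[20] ::Z:Z
ZZZ::
ZZZ::
ZZZ:Z
ZZZZZ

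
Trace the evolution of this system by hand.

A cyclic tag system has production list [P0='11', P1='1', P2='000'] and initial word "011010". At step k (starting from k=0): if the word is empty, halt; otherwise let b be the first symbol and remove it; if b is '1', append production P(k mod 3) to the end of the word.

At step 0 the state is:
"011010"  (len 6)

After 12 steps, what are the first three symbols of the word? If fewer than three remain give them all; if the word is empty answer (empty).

gen 0: "011010"  (len 6)
gen 1: "11010"  (len 5)
gen 2: "10101"  (len 5)
gen 3: "0101000"  (len 7)
gen 4: "101000"  (len 6)
gen 5: "010001"  (len 6)
gen 6: "10001"  (len 5)
gen 7: "000111"  (len 6)
gen 8: "00111"  (len 5)
gen 9: "0111"  (len 4)
gen 10: "111"  (len 3)
gen 11: "111"  (len 3)
gen 12: "11000"  (len 5)

110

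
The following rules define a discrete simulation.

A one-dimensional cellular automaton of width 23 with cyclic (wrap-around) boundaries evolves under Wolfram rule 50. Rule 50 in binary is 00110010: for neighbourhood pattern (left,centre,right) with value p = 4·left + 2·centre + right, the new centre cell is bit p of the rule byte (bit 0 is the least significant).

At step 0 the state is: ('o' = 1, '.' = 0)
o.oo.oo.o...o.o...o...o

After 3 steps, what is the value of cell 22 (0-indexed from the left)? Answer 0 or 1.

step 0: o.oo.oo.o...o.o...o...o
step 1: .o..o..o.o.o.o.o.o.o.o.
step 2: o.oo.oo.o.o.o.o.o.o.o.o
step 3: .o..o..o.o.o.o.o.o.o.o.

0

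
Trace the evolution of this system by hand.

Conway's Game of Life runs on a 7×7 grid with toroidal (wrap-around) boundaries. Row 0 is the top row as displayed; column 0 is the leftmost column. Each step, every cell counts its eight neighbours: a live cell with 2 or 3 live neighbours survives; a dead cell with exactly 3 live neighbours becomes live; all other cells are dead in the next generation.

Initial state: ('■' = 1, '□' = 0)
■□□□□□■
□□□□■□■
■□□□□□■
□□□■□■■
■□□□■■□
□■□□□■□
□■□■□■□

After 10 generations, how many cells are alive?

16

[0] ■□□□□□■
□□□□■□■
■□□□□□■
□□□■□■■
■□□□■■□
□■□□□■□
□■□■□■□
[1] ■□□□■□■
□□□□□□□
■□□□■□□
□□□□□□□
■□□□□□□
■■■□□■□
□■■□■■□
[2] ■■□■■□■
■□□□□■■
□□□□□□□
□□□□□□□
■□□□□□■
■□■■■■□
□□■□■□□
[3] □■■■■□□
□■□□■■□
□□□□□□■
□□□□□□□
■■□■■■■
■□■□■■□
□□□□□□□
[4] □■■■■■□
■■□□■■□
□□□□□■□
□□□□■□□
■■■■□□□
■□■□□□□
□□□□□■□
[5] ■■■■□□□
■■□□□□□
□□□□□■■
□■■■■□□
■□■■□□□
■□■■□□■
□□□□□■■
[6] □□■□□□□
□□□□□□□
□□□■■■■
■■□□■■■
■□□□□□■
■□■■■■□
□□□□■■□
[7] □□□□□□□
□□□■■■□
□□□■□□□
□■□■□□□
□□■□□□□
■■□■□□□
□■■□□■■
[8] □□■■□□■
□□□■■□□
□□□■□□□
□□□■□□□
■□□■□□□
■□□■□□■
□■■□□□■
[9] ■■□□■■□
□□□□■□□
□□■■□□□
□□■■■□□
■□■■■□■
□□□■□□■
□■□□□■■
[10] ■■□□■□□
□■■□■■□
□□■□□□□
□□□□□■□
■■□□□□■
□■□■□□□
□■■□□□□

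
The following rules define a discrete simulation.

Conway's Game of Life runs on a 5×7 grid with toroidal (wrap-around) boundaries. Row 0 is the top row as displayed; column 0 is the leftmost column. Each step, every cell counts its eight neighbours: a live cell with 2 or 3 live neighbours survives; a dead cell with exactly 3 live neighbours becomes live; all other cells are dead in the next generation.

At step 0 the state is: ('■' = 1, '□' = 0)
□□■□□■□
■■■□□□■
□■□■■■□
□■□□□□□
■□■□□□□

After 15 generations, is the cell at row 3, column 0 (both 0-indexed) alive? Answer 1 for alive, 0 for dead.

gen 0: □□■□□■□
■■■□□□■
□■□■■■□
□■□□□□□
■□■□□□□
gen 1: □□■■□□□
■□□□□□■
□□□■■■■
■■□■■□□
□□■□□□□
gen 2: □■■■□□□
■□■□□□■
□■■■□□□
■■□□□□■
□□□□■□□
gen 3: ■■■■□□□
■□□□□□□
□□□■□□□
■■□■□□□
□□□■□□□
gen 4: ■■■■□□□
■□□■□□□
■■■□□□□
□□□■■□□
□□□■■□□
gen 5: ■■□□□□□
□□□■□□■
■■■□■□□
□■□□■□□
□■□□□□□
gen 6: ■■■□□□□
□□□■□□■
■■■□■■□
□□□■□□□
□■■□□□□
gen 7: ■□□■□□□
□□□■■■■
■■■□■■■
■□□■■□□
■□□■□□□
gen 8: ■□■■□■□
□□□□□□□
□■■□□□□
□□□□□□□
■■■■□□■
gen 9: ■□□■■□□
□□□■□□□
□□□□□□□
□□□■□□□
■□□■■□■
gen 10: ■□■□□■■
□□□■■□□
□□□□□□□
□□□■■□□
■□■□□■■
gen 11: ■□■□□□□
□□□■■■■
□□□□□□□
□□□■■■■
■□■□□□□
gen 12: ■□■□■■□
□□□■■■■
□□□□□□□
□□□■■■■
■□■□■■□
gen 13: ■□■□□□□
□□□■□□■
□□□□□□□
□□□■□□■
■□■□□□□
gen 14: ■□■■□□■
□□□□□□□
□□□□□□□
□□□□□□□
■□■■□□■
gen 15: ■□■■□□■
□□□□□□□
□□□□□□□
□□□□□□□
■□■■□□■

0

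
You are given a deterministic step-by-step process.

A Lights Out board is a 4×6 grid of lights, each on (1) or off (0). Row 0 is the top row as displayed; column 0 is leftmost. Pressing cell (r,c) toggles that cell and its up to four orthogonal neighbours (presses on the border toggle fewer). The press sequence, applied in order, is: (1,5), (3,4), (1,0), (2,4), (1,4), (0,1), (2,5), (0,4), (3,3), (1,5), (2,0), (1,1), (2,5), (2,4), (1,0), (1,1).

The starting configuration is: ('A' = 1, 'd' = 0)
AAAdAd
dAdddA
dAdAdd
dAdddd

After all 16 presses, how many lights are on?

step 0: AAAdAd
dAdddA
dAdAdd
dAdddd
step 1: AAAdAA
dAddAd
dAdAdA
dAdddd
step 2: AAAdAA
dAddAd
dAdAAA
dAdAAA
step 3: dAAdAA
AdddAd
AAdAAA
dAdAAA
step 4: dAAdAA
Addddd
AAdddd
dAdAdA
step 5: dAAddA
AddAAA
AAddAd
dAdAdA
step 6: AddddA
AAdAAA
AAddAd
dAdAdA
step 7: AddddA
AAdAAd
AAdddA
dAdAdd
step 8: AddAAd
AAdAdd
AAdddA
dAdAdd
step 9: AddAAd
AAdAdd
AAdAdA
dAAdAd
step 10: AddAAA
AAdAAA
AAdAdd
dAAdAd
step 11: AddAAA
dAdAAA
dddAdd
AAAdAd
step 12: AAdAAA
AdAAAA
dAdAdd
AAAdAd
step 13: AAdAAA
AdAAAd
dAdAAA
AAAdAA
step 14: AAdAAA
AdAAdd
dAdddd
AAAddA
step 15: dAdAAA
dAAAdd
AAdddd
AAAddA
step 16: dddAAA
AddAdd
Addddd
AAAddA

10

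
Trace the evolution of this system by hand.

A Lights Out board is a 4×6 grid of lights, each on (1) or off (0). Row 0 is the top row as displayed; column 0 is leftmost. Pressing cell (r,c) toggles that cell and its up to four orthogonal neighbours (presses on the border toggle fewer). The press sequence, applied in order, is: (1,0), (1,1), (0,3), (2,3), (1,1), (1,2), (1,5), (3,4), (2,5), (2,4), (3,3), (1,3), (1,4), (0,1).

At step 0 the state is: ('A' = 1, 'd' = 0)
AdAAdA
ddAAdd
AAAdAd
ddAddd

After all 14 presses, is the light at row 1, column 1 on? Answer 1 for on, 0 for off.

k=0  AdAAdA
ddAAdd
AAAdAd
ddAddd
k=1  ddAAdA
AAAAdd
dAAdAd
ddAddd
k=2  dAAAdA
dddAdd
ddAdAd
ddAddd
k=3  dAddAA
dddddd
ddAdAd
ddAddd
k=4  dAddAA
dddAdd
dddAdd
ddAAdd
k=5  ddddAA
AAAAdd
dAdAdd
ddAAdd
k=6  ddAdAA
Addddd
dAAAdd
ddAAdd
k=7  ddAdAd
AdddAA
dAAAdA
ddAAdd
k=8  ddAdAd
AdddAA
dAAAAA
ddAdAA
k=9  ddAdAd
AdddAd
dAAAdd
ddAdAd
k=10  ddAdAd
Addddd
dAAdAA
ddAddd
k=11  ddAdAd
Addddd
dAAAAA
dddAAd
k=12  ddAAAd
AdAAAd
dAAdAA
dddAAd
k=13  ddAAdd
AdAddA
dAAddA
dddAAd
k=14  AAdAdd
AAAddA
dAAddA
dddAAd

1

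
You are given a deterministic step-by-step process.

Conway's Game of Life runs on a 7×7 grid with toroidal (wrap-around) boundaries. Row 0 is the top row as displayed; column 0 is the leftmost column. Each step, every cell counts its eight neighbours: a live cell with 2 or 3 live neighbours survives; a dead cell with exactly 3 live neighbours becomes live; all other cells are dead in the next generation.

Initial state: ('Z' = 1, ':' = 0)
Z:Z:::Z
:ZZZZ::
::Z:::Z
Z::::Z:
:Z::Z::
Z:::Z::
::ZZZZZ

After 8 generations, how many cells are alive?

k=0  Z:Z:::Z
:ZZZZ::
::Z:::Z
Z::::Z:
:Z::Z::
Z:::Z::
::ZZZZZ
k=1  Z:::::Z
:::::ZZ
Z:Z:ZZZ
ZZ:::ZZ
ZZ::ZZZ
ZZZ:::Z
::Z:Z::
k=2  Z:::::Z
:Z::Z::
::::Z::
::ZZ:::
::::Z::
::Z:Z::
::ZZ:Z:
k=3  ZZZZZZZ
Z::::Z:
::Z:Z::
:::ZZ::
::Z:Z::
::Z:ZZ:
:ZZZZZZ
k=4  :::::::
Z::::::
::::ZZ:
::Z:ZZ:
::Z::::
::::::Z
:::::::
k=5  :::::::
:::::::
:::ZZZZ
::::ZZ:
:::Z:Z:
:::::::
:::::::
k=6  :::::::
::::ZZ:
:::Z::Z
:::::::
:::::Z:
:::::::
:::::::
k=7  :::::::
::::ZZ:
::::ZZ:
:::::::
:::::::
:::::::
:::::::
k=8  :::::::
::::ZZ:
::::ZZ:
:::::::
:::::::
:::::::
:::::::

4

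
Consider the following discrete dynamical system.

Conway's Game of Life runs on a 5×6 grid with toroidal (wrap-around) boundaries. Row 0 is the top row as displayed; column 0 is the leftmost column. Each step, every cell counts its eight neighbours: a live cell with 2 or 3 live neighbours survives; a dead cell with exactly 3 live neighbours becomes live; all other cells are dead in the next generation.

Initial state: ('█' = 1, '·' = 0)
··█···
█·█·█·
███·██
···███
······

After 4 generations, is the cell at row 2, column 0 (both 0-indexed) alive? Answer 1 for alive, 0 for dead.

t=0: ··█···
█·█·█·
███·██
···███
······
t=1: ·█·█··
█·█·█·
··█···
·███··
···██·
t=2: ·█···█
··█···
······
·█··█·
·█··█·
t=3: ███···
······
······
······
·██·██
t=4: █·██·█
·█····
······
······
··██·█

0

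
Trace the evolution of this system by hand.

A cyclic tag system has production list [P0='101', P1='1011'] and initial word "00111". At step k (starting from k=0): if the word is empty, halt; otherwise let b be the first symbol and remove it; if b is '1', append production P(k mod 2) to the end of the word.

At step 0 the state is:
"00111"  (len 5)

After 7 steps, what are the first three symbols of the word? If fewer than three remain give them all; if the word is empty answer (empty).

gen 0: "00111"  (len 5)
gen 1: "0111"  (len 4)
gen 2: "111"  (len 3)
gen 3: "11101"  (len 5)
gen 4: "11011011"  (len 8)
gen 5: "1011011101"  (len 10)
gen 6: "0110111011011"  (len 13)
gen 7: "110111011011"  (len 12)

110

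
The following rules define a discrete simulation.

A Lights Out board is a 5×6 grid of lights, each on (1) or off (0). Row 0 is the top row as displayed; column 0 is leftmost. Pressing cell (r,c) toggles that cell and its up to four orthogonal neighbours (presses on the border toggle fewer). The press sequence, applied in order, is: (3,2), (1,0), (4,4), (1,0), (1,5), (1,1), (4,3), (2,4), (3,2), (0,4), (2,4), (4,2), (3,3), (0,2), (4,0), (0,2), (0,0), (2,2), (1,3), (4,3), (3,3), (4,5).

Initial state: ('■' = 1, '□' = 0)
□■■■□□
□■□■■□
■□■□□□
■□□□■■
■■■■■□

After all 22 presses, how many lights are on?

[0] □■■■□□
□■□■■□
■□■□□□
■□□□■■
■■■■■□
[1] □■■■□□
□■□■■□
■□□□□□
■■■■■■
■■□■■□
[2] ■■■■□□
■□□■■□
□□□□□□
■■■■■■
■■□■■□
[3] ■■■■□□
■□□■■□
□□□□□□
■■■■□■
■■□□□■
[4] □■■■□□
□■□■■□
■□□□□□
■■■■□■
■■□□□■
[5] □■■■□■
□■□■□■
■□□□□■
■■■■□■
■■□□□■
[6] □□■■□■
■□■■□■
■■□□□■
■■■■□■
■■□□□■
[7] □□■■□■
■□■■□■
■■□□□■
■■■□□■
■■■■■■
[8] □□■■□■
■□■■■■
■■□■■□
■■■□■■
■■■■■■
[9] □□■■□■
■□■■■■
■■■■■□
■□□■■■
■■□■■■
[10] □□■□■□
■□■■□■
■■■■■□
■□□■■■
■■□■■■
[11] □□■□■□
■□■■■■
■■■□□■
■□□■□■
■■□■■■
[12] □□■□■□
■□■■■■
■■■□□■
■□■■□■
■□■□■■
[13] □□■□■□
■□■■■■
■■■■□■
■□□□■■
■□■■■■
[14] □■□■■□
■□□■■■
■■■■□■
■□□□■■
■□■■■■
[15] □■□■■□
■□□■■■
■■■■□■
□□□□■■
□■■■■■
[16] □□■□■□
■□■■■■
■■■■□■
□□□□■■
□■■■■■
[17] ■■■□■□
□□■■■■
■■■■□■
□□□□■■
□■■■■■
[18] ■■■□■□
□□□■■■
■□□□□■
□□■□■■
□■■■■■
[19] ■■■■■□
□□■□□■
■□□■□■
□□■□■■
□■■■■■
[20] ■■■■■□
□□■□□■
■□□■□■
□□■■■■
□■□□□■
[21] ■■■■■□
□□■□□■
■□□□□■
□□□□□■
□■□■□■
[22] ■■■■■□
□□■□□■
■□□□□■
□□□□□□
□■□■■□

12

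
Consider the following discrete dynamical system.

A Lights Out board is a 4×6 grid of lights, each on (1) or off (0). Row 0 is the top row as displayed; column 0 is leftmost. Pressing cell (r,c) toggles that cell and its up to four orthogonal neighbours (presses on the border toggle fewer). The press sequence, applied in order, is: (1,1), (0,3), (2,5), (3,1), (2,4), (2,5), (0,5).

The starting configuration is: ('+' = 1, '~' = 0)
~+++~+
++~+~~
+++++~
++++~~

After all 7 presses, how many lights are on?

t=0: ~+++~+
++~+~~
+++++~
++++~~
t=1: ~~++~+
~~++~~
+~+++~
++++~~
t=2: ~~~~++
~~+~~~
+~+++~
++++~~
t=3: ~~~~++
~~+~~+
+~++~+
++++~+
t=4: ~~~~++
~~+~~+
++++~+
~~~+~+
t=5: ~~~~++
~~+~++
+++~+~
~~~+++
t=6: ~~~~++
~~+~+~
+++~~+
~~~++~
t=7: ~~~~~~
~~+~++
+++~~+
~~~++~

9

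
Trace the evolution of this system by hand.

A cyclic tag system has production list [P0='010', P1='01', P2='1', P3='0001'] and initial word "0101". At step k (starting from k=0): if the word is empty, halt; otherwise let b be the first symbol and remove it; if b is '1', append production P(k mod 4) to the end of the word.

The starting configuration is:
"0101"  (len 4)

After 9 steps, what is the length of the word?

3

0) "0101"  (len 4)
1) "101"  (len 3)
2) "0101"  (len 4)
3) "101"  (len 3)
4) "010001"  (len 6)
5) "10001"  (len 5)
6) "000101"  (len 6)
7) "00101"  (len 5)
8) "0101"  (len 4)
9) "101"  (len 3)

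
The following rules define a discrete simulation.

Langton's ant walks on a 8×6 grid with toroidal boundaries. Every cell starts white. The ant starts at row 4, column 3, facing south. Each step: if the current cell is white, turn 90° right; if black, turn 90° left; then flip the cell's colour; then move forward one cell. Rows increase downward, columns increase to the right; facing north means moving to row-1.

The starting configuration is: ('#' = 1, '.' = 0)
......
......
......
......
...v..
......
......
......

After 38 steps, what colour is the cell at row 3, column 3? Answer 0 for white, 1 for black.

[0] ......
......
......
......
...v..
......
......
......
[1] ......
......
......
......
..<#..
......
......
......
[2] ......
......
......
..^...
..##..
......
......
......
[3] ......
......
......
..#>..
..##..
......
......
......
[4] ......
......
......
..##..
..#v..
......
......
......
[5] ......
......
......
..##..
..#.>.
......
......
......
[6] ......
......
......
..##..
..#.#.
....v.
......
......
[7] ......
......
......
..##..
..#.#.
...<#.
......
......
[8] ......
......
......
..##..
..#^#.
...##.
......
......
[9] ......
......
......
..##..
..##>.
...##.
......
......
[10] ......
......
......
..##^.
..##..
...##.
......
......
[11] ......
......
......
..###>
..##..
...##.
......
......
[12] ......
......
......
..####
..##.v
...##.
......
......
[13] ......
......
......
..####
..##<#
...##.
......
......
[14] ......
......
......
..##^#
..####
...##.
......
......
[15] ......
......
......
..#<.#
..####
...##.
......
......
[16] ......
......
......
..#..#
..#v##
...##.
......
......
[17] ......
......
......
..#..#
..#.>#
...##.
......
......
[18] ......
......
......
..#.^#
..#..#
...##.
......
......
[19] ......
......
......
..#.#>
..#..#
...##.
......
......
[20] ......
......
.....^
..#.#.
..#..#
...##.
......
......
[21] ......
......
>....#
..#.#.
..#..#
...##.
......
......
[22] ......
......
#....#
v.#.#.
..#..#
...##.
......
......
[23] ......
......
#....#
#.#.#<
..#..#
...##.
......
......
[24] ......
......
#....^
#.#.##
..#..#
...##.
......
......
[25] ......
......
#...<.
#.#.##
..#..#
...##.
......
......
[26] ......
....^.
#...#.
#.#.##
..#..#
...##.
......
......
[27] ......
....#>
#...#.
#.#.##
..#..#
...##.
......
......
[28] ......
....##
#...#v
#.#.##
..#..#
...##.
......
......
[29] ......
....##
#...<#
#.#.##
..#..#
...##.
......
......
[30] ......
....##
#....#
#.#.v#
..#..#
...##.
......
......
[31] ......
....##
#....#
#.#..>
..#..#
...##.
......
......
[32] ......
....##
#....^
#.#...
..#..#
...##.
......
......
[33] ......
....##
#...<.
#.#...
..#..#
...##.
......
......
[34] ......
....^#
#...#.
#.#...
..#..#
...##.
......
......
[35] ......
...<.#
#...#.
#.#...
..#..#
...##.
......
......
[36] ...^..
...#.#
#...#.
#.#...
..#..#
...##.
......
......
[37] ...#>.
...#.#
#...#.
#.#...
..#..#
...##.
......
......
[38] ...##.
...#v#
#...#.
#.#...
..#..#
...##.
......
......

0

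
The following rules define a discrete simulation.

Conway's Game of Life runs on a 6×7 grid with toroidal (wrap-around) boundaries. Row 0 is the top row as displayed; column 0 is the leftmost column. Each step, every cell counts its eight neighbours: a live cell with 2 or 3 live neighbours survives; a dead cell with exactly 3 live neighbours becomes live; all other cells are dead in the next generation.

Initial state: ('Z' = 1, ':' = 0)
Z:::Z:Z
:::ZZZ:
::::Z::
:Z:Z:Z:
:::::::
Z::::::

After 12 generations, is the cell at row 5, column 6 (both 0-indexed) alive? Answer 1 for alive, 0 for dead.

0

t=0: Z:::Z:Z
:::ZZZ:
::::Z::
:Z:Z:Z:
:::::::
Z::::::
t=1: Z::ZZ:Z
:::Z::Z
::Z::::
::::Z::
:::::::
Z:::::Z
t=2: :::ZZ::
Z:ZZZZZ
:::Z:::
:::::::
:::::::
Z::::ZZ
t=3: :ZZ::::
::Z::ZZ
::ZZ:ZZ
:::::::
::::::Z
::::ZZZ
t=4: ZZZZZ::
Z:::ZZZ
::ZZZZZ
:::::ZZ
::::::Z
Z::::ZZ
t=5: ::ZZ:::
:::::::
:::Z:::
Z::Z:::
:::::::
::ZZZZ:
t=6: ::Z::::
::ZZ:::
:::::::
:::::::
::Z::::
::Z:Z::
t=7: :ZZ::::
::ZZ:::
:::::::
:::::::
:::Z:::
:ZZ::::
t=8: :::::::
:ZZZ:::
:::::::
:::::::
::Z::::
:Z:Z:::
t=9: :Z:Z:::
::Z::::
::Z::::
:::::::
::Z::::
::Z::::
t=10: :Z:Z:::
:ZZZ:::
:::::::
:::::::
:::::::
:ZZZ:::
t=11: Z:::Z::
:Z:Z:::
::Z::::
:::::::
::Z::::
:Z:Z:::
t=12: ZZ:ZZ::
:ZZZ:::
::Z::::
:::::::
::Z::::
:ZZZ:::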